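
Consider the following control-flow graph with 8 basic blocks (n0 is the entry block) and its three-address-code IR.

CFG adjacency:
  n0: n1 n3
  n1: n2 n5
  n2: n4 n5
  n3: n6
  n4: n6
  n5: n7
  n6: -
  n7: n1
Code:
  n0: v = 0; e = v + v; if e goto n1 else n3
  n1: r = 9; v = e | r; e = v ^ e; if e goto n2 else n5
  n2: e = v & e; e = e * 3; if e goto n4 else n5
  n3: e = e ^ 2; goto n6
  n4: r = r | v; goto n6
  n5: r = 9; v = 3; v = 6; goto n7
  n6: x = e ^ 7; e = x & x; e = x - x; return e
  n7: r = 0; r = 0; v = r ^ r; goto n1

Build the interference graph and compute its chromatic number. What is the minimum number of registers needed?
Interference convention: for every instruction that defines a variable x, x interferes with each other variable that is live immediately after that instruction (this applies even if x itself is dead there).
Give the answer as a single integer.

Answer: 3

Derivation:
def/use:
  n0: {e,v} / ∅
  n1: {e,r,v} / {e}
  n2: {e} / {e,v}
  n3: {e} / {e}
  n4: {r} / {r,v}
  n5: {r,v} / ∅
  n6: {e,x} / {e}
  n7: {r,v} / ∅

Backward fixpoint:
  n0: in=∅ out={e}
  n1: in={e} out={e,r,v}
  n2: in={e,r,v} out={e,r,v}
  n3: in={e} out={e}
  n4: in={e,r,v} out={e}
  n5: in={e} out={e}
  n6: in={e} out=∅
  n7: in={e} out={e}

Interfere edges:
  e — {r,v,x}
  r — {e,v}
  v — {e,r}
  x — {e}

Colouring:
  clique {e,r,v} ⇒ need ≥ 3
  3-colouring: R0={e}  R1={r,x}  R2={v}
  χ = 3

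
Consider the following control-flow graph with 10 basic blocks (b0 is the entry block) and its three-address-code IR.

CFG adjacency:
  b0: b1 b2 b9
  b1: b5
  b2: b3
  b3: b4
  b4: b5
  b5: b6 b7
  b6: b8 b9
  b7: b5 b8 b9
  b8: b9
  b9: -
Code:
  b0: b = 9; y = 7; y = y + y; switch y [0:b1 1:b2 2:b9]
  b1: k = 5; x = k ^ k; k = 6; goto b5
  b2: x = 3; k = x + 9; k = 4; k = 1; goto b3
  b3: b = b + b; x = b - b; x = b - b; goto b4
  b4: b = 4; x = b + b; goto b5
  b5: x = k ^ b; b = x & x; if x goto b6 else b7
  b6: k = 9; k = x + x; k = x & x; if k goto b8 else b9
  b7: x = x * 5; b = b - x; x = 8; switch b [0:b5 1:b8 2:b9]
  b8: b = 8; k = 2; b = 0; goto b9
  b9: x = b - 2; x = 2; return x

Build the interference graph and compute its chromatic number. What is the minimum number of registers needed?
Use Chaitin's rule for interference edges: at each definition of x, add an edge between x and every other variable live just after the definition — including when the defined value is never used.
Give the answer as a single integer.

def/use:
  b0: def={b,y} ue=∅
  b1: def={k,x} ue=∅
  b2: def={k,x} ue=∅
  b3: def={b,x} ue={b}
  b4: def={b,x} ue=∅
  b5: def={b,x} ue={b,k}
  b6: def={k} ue={x}
  b7: def={b,x} ue={b,x}
  b8: def={b,k} ue=∅
  b9: def={x} ue={b}

Live sets:
  b0: in=∅ out={b}
  b1: in={b} out={b,k}
  b2: in={b} out={b,k}
  b3: in={b,k} out={k}
  b4: in={k} out={b,k}
  b5: in={b,k} out={b,k,x}
  b6: in={b,x} out={b}
  b7: in={b,k,x} out={b,k}
  b8: in=∅ out={b}
  b9: in={b} out=∅

Interfere edges:
  b — {k,x,y}
  k — {b,x}
  x — {b,k}
  y — {b}

Colouring:
  lower bound: {b,k,x} mutually conflict ⇒ χ ≥ 3
  assign b→r0 k→r1 x→r2 y→r1 — no edge inside a register ⇒ χ ≤ 3
  χ = 3

Answer: 3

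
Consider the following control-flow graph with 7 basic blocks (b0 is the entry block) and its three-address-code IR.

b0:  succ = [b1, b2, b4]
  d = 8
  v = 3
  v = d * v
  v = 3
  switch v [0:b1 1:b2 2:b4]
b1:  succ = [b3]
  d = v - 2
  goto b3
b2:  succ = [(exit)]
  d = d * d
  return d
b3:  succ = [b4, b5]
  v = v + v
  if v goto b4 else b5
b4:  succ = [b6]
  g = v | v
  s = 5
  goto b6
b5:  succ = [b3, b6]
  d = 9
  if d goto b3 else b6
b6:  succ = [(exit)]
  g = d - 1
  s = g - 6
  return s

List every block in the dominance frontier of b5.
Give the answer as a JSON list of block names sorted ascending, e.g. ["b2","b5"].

Answer: ["b3", "b6"]

Analysis:
idom tree: b1←b0 b2←b0 b3←b1 b4←b0 b5←b3 b6←b0
Dom∩ at merges:
  b3: preds {b1,b5}: {b0,b1} ∩ {b0,b1,b3,b5} = {b0,b1}; idom=b1
  b4: preds {b0,b3}: {b0} ∩ {b0,b1,b3} = {b0}; idom=b0
  b6: preds {b4,b5}: {b0,b4} ∩ {b0,b1,b3,b5} = {b0}; idom=b0

DF derivation:
  join b3 pred b1: · stop@b1
  join b3 pred b5: b5→b3 stop@b1
  join b4 pred b0: · stop@b0
  join b4 pred b3: b3→b1 stop@b0
  join b6 pred b4: b4 stop@b0
  join b6 pred b5: b5→b3→b1 stop@b0
  DF(b0)=∅
  DF(b1)={b4,b6}
  DF(b2)=∅
  DF(b3)={b3,b4,b6}
  DF(b4)={b6}
  DF(b5)={b3,b6}
  DF(b6)=∅

DF(b5) = ["b3", "b6"]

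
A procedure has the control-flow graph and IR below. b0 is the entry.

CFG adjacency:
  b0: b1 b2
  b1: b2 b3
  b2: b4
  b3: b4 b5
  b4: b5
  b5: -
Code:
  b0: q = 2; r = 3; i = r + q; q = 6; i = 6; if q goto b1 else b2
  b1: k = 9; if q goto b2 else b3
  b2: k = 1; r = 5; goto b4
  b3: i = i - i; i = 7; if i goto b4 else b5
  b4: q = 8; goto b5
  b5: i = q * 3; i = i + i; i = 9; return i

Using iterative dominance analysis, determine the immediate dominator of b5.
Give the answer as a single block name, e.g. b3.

idom tree: b1←b0 b2←b0 b3←b1 b4←b0 b5←b0
Join-block Dom:
  b2: preds {b0,b1}: {b0} ∩ {b0,b1} = {b0}; idom=b0
  b4: preds {b2,b3}: {b0,b2} ∩ {b0,b1,b3} = {b0}; idom=b0
  b5: preds {b3,b4}: {b0,b1,b3} ∩ {b0,b4} = {b0}; idom=b0

idom(b5) = b0

Answer: b0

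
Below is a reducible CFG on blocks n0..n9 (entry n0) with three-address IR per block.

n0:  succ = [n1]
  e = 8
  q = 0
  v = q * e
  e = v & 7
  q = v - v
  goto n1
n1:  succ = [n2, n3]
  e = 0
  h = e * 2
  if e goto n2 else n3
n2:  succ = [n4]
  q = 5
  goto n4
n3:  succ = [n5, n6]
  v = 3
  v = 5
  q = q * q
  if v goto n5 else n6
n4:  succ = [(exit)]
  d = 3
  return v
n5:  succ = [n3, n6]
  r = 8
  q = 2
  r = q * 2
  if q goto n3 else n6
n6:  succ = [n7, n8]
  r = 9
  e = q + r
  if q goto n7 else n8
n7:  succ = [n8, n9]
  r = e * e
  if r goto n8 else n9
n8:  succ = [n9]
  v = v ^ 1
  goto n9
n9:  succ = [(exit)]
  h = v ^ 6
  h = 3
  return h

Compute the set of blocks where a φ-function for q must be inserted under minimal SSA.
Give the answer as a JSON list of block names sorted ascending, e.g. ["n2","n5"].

idom tree: n1←n0 n2←n1 n3←n1 n4←n2 n5←n3 n6←n3 n7←n6 n8←n6 n9←n6
Dom at joins:
  n3: preds {n1,n5}: {n0,n1} ∩ {n0,n1,n3,n5} = {n0,n1}; idom=n1
  n6: preds {n3,n5}: {n0,n1,n3} ∩ {n0,n1,n3,n5} = {n0,n1,n3}; idom=n3
  n8: preds {n6,n7}: {n0,n1,n3,n6} ∩ {n0,n1,n3,n6,n7} = {n0,n1,n3,n6}; idom=n6
  n9: preds {n7,n8}: {n0,n1,n3,n6,n7} ∩ {n0,n1,n3,n6,n8} = {n0,n1,n3,n6}; idom=n6

DF walk-up:
  n3←n1: walk · to n1
  n3←n5: walk n5→n3 to n1
  n6←n3: walk · to n3
  n6←n5: walk n5 to n3
  n8←n6: walk · to n6
  n8←n7: walk n7 to n6
  n9←n7: walk n7 to n6
  n9←n8: walk n8 to n6
  DF(n0)=∅
  DF(n1)=∅
  DF(n2)=∅
  DF(n3)={n3}
  DF(n4)=∅
  DF(n5)={n3,n6}
  DF(n6)=∅
  DF(n7)={n8,n9}
  DF(n8)={n9}
  DF(n9)=∅

φ for q: defs {n0,n2,n3,n5}
  DF⁺ = {n3,n6}

Answer: ["n3", "n6"]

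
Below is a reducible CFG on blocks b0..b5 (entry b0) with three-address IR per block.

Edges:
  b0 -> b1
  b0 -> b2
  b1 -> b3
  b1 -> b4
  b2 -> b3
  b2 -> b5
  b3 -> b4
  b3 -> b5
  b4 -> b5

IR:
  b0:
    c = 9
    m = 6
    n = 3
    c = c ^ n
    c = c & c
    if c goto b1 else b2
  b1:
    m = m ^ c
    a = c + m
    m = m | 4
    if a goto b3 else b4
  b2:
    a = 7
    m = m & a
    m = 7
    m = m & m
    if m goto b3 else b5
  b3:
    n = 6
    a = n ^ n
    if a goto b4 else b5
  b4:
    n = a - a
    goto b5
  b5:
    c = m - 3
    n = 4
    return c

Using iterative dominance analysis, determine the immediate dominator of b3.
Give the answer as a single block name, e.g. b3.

idom tree: b1←b0 b2←b0 b3←b0 b4←b0 b5←b0
Dom at joins:
  b3: preds {b1,b2}: {b0,b1} ∩ {b0,b2} = {b0}; idom=b0
  b4: preds {b1,b3}: {b0,b1} ∩ {b0,b3} = {b0}; idom=b0
  b5: preds {b2,b3,b4}: {b0,b2} ∩ {b0,b3} ∩ {b0,b4} = {b0}; idom=b0

idom(b3) = b0

Answer: b0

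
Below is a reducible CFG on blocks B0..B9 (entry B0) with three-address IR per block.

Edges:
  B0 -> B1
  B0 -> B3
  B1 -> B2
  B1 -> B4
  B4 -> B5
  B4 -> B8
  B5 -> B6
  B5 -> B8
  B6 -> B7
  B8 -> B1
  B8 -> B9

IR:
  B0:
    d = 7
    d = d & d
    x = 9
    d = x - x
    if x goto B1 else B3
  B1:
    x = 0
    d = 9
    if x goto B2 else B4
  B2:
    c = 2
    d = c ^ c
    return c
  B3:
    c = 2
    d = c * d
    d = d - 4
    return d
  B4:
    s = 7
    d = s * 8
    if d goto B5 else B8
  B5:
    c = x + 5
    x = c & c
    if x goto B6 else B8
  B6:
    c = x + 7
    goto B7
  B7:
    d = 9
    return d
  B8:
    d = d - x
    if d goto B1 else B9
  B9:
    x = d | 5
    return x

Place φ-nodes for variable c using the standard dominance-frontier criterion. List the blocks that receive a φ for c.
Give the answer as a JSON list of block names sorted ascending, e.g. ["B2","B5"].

idom tree: B1←B0 B2←B1 B3←B0 B4←B1 B5←B4 B6←B5 B7←B6 B8←B4 B9←B8
Dom at joins:
  B1: preds {B0,B8}: {B0} ∩ {B0,B1,B4,B8} = {B0}; idom=B0
  B8: preds {B4,B5}: {B0,B1,B4} ∩ {B0,B1,B4,B5} = {B0,B1,B4}; idom=B4

DF walk-up:
  B1←B0: walk · to B0
  B1←B8: walk B8→B4→B1 to B0
  B8←B4: walk · to B4
  B8←B5: walk B5 to B4
  DF(B0)=∅
  DF(B1)={B1}
  DF(B2)=∅
  DF(B3)=∅
  DF(B4)={B1}
  DF(B5)={B8}
  DF(B6)=∅
  DF(B7)=∅
  DF(B8)={B1}
  DF(B9)=∅

φ for c: defs {B2,B3,B5,B6}
  DF⁺ = {B1,B8}

Answer: ["B1", "B8"]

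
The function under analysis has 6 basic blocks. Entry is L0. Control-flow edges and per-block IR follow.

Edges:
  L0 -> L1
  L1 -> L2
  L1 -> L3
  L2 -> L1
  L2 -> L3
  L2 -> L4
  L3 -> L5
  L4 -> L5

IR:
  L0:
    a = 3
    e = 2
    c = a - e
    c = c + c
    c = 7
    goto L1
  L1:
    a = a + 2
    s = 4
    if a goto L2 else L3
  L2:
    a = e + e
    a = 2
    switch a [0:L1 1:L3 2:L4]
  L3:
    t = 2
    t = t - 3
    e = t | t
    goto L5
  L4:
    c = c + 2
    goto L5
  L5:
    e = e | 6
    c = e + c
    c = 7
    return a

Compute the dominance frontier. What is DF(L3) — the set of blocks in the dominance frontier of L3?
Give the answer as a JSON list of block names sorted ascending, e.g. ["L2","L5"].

Answer: ["L5"]

Derivation:
idom tree: L1←L0 L2←L1 L3←L1 L4←L2 L5←L1
Dom∩ at merges:
  L1: preds {L0,L2}: {L0} ∩ {L0,L1,L2} = {L0}; idom=L0
  L3: preds {L1,L2}: {L0,L1} ∩ {L0,L1,L2} = {L0,L1}; idom=L1
  L5: preds {L3,L4}: {L0,L1,L3} ∩ {L0,L1,L2,L4} = {L0,L1}; idom=L1

DF walk-up:
  L1←L0: walk · to L0
  L1←L2: walk L2→L1 to L0
  L3←L1: walk · to L1
  L3←L2: walk L2 to L1
  L5←L3: walk L3 to L1
  L5←L4: walk L4→L2 to L1
  L0 → ∅
  L1 → {L1}
  L2 → {L1,L3,L5}
  L3 → {L5}
  L4 → {L5}
  L5 → ∅

DF(L3) = ["L5"]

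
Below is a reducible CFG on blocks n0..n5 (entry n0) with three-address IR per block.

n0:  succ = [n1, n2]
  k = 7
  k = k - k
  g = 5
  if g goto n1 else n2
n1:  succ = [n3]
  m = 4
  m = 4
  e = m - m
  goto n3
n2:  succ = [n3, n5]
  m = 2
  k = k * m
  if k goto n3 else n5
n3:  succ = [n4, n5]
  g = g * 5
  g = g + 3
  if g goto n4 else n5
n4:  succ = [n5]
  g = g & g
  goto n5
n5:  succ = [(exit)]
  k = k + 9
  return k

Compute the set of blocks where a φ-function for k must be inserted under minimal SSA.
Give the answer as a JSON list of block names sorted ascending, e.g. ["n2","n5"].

Answer: ["n3", "n5"]

Analysis:
idom tree: n1←n0 n2←n0 n3←n0 n4←n3 n5←n0
Dom at joins:
  n3: preds {n1,n2}: {n0,n1} ∩ {n0,n2} = {n0}; idom=n0
  n5: preds {n2,n3,n4}: {n0,n2} ∩ {n0,n3} ∩ {n0,n3,n4} = {n0}; idom=n0

DF derivation:
  n3←n1: walk n1 to n0
  n3←n2: walk n2 to n0
  n5←n2: walk n2 to n0
  n5←n3: walk n3 to n0
  n5←n4: walk n4→n3 to n0
  n0 → ∅
  n1 → {n3}
  n2 → {n3,n5}
  n3 → {n5}
  n4 → {n5}
  n5 → ∅

φ for k: defs {n0,n2,n5}
  DF⁺ = {n3,n5}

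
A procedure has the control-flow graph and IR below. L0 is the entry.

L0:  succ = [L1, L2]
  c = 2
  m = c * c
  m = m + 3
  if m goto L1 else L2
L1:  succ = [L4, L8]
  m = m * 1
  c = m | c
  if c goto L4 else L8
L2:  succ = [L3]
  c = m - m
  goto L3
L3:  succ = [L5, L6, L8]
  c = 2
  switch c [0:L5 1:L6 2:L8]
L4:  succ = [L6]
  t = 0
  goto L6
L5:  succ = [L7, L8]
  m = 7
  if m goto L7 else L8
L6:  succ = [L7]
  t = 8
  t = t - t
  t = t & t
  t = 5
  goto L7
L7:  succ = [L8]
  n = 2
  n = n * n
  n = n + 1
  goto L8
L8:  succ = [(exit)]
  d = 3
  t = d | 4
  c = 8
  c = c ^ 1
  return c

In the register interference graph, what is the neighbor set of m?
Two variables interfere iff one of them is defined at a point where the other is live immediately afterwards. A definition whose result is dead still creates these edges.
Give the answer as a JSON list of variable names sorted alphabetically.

Per-block:
  L0 def {c,m} use ∅
  L1 def {c,m} use {c,m}
  L2 def {c} use {m}
  L3 def {c} use ∅
  L4 def {t} use ∅
  L5 def {m} use ∅
  L6 def {t} use ∅
  L7 def {n} use ∅
  L8 def {c,d,t} use ∅

Live sets:
  L0: in=∅ out={c,m}
  L1: in={c,m} out=∅
  L2: in={m} out=∅
  L3: in=∅ out=∅
  L4: in=∅ out=∅
  L5: in=∅ out=∅
  L6: in=∅ out=∅
  L7: in=∅ out=∅
  L8: in=∅ out=∅

Interference:
  c↔{m}
  d↔∅
  m↔{c}
  n↔∅
  t↔∅

N(m) = ["c"]

Answer: ["c"]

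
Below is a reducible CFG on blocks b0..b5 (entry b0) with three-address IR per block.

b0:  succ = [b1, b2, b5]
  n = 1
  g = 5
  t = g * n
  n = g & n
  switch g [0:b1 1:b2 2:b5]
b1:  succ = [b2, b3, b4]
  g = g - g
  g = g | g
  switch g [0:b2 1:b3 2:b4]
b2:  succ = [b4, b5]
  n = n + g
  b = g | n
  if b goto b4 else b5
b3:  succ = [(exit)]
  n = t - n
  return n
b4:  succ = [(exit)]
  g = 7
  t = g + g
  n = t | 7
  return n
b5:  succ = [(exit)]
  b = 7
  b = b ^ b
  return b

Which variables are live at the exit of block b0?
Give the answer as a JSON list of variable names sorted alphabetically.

Answer: ["g", "n", "t"]

Derivation:
Per-block:
  b0: def={g,n,t} ue=∅
  b1: def={g} ue={g}
  b2: def={b,n} ue={g,n}
  b3: def={n} ue={n,t}
  b4: def={g,n,t} ue=∅
  b5: def={b} ue=∅

Backward fixpoint:
  b0: in=∅ out={g,n,t}
  b1: in={g,n,t} out={g,n,t}
  b2: in={g,n} out=∅
  b3: in={n,t} out=∅
  b4: in=∅ out=∅
  b5: in=∅ out=∅

live-out(b0) = ["g", "n", "t"]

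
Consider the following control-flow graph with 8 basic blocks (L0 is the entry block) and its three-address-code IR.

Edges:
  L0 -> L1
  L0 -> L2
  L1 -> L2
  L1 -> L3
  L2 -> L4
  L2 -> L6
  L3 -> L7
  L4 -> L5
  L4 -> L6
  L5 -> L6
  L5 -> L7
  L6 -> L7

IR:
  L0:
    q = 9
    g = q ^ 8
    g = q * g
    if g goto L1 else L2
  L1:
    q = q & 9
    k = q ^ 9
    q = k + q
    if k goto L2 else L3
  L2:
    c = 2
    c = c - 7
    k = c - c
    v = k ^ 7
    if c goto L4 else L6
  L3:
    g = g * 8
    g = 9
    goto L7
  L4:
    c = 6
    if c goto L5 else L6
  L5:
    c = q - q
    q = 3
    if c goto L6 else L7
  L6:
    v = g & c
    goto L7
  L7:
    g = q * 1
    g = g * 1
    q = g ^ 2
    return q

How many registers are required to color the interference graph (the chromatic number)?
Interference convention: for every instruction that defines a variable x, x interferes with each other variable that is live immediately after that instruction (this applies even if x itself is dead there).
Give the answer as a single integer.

Answer: 4

Derivation:
def/use:
  L0: {g,q} / ∅
  L1: {k,q} / {q}
  L2: {c,k,v} / ∅
  L3: {g} / {g}
  L4: {c} / ∅
  L5: {c,q} / {q}
  L6: {v} / {c,g}
  L7: {g,q} / {q}

Liveness:
  L0 li=∅ lo={g,q}
  L1 li={g,q} lo={g,q}
  L2 li={g,q} lo={c,g,q}
  L3 li={g,q} lo={q}
  L4 li={g,q} lo={c,g,q}
  L5 li={g,q} lo={c,g,q}
  L6 li={c,g,q} lo={q}
  L7 li={q} lo=∅

Interference:
  c: {g,k,q,v}
  g: {c,k,q,v}
  k: {c,g,q}
  q: {c,g,k,v}
  v: {c,g,q}

Registers:
  clique {c,g,k,q} ⇒ need ≥ 4
  4-colouring: r0={c}  r1={g}  r2={q}  r3={k,v}
  χ = 4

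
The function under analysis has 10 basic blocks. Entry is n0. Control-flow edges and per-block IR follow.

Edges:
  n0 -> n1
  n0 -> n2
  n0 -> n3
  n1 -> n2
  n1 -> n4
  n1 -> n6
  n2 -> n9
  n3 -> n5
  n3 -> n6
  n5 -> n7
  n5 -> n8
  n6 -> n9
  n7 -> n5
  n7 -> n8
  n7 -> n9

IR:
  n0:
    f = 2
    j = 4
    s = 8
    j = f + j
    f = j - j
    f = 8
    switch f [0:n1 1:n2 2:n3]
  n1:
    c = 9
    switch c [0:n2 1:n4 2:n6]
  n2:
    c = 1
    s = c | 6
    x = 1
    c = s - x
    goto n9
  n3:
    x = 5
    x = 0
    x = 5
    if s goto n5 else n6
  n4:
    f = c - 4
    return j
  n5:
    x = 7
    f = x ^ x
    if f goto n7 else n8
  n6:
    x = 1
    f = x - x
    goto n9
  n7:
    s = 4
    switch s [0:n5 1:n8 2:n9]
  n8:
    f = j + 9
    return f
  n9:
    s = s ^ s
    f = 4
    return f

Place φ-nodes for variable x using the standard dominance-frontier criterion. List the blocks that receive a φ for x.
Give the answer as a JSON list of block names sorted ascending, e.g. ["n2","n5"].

Answer: ["n5", "n6", "n9"]

Analysis:
idom tree: n1←n0 n2←n0 n3←n0 n4←n1 n5←n3 n6←n0 n7←n5 n8←n5 n9←n0
Dom∩ at merges:
  n2: preds {n0,n1}: {n0} ∩ {n0,n1} = {n0}; idom=n0
  n5: preds {n3,n7}: {n0,n3} ∩ {n0,n3,n5,n7} = {n0,n3}; idom=n3
  n6: preds {n1,n3}: {n0,n1} ∩ {n0,n3} = {n0}; idom=n0
  n8: preds {n5,n7}: {n0,n3,n5} ∩ {n0,n3,n5,n7} = {n0,n3,n5}; idom=n5
  n9: preds {n2,n6,n7}: {n0,n2} ∩ {n0,n6} ∩ {n0,n3,n5,n7} = {n0}; idom=n0

DF derivation:
  join n2 pred n0: · stop@n0
  join n2 pred n1: n1 stop@n0
  join n5 pred n3: · stop@n3
  join n5 pred n7: n7→n5 stop@n3
  join n6 pred n1: n1 stop@n0
  join n6 pred n3: n3 stop@n0
  join n8 pred n5: · stop@n5
  join n8 pred n7: n7 stop@n5
  join n9 pred n2: n2 stop@n0
  join n9 pred n6: n6 stop@n0
  join n9 pred n7: n7→n5→n3 stop@n0
  n0: DF=∅
  n1: DF={n2,n6}
  n2: DF={n9}
  n3: DF={n6,n9}
  n4: DF=∅
  n5: DF={n5,n9}
  n6: DF={n9}
  n7: DF={n5,n8,n9}
  n8: DF=∅
  n9: DF=∅

φ for x: defs {n2,n3,n5,n6}
  DF⁺ = {n5,n6,n9}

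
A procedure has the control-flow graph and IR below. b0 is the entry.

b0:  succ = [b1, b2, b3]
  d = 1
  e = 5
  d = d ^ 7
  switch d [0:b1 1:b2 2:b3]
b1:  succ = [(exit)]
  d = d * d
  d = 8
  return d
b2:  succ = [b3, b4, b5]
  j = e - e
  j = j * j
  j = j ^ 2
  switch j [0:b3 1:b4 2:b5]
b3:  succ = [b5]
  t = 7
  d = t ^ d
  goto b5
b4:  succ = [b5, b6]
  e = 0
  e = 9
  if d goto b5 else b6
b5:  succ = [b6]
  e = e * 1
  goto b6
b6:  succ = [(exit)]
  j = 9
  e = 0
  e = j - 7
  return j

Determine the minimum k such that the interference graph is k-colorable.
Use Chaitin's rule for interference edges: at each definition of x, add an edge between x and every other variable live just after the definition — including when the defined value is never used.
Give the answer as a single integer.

Answer: 3

Derivation:
def/use:
  b0 def {d,e} use ∅
  b1 def {d} use {d}
  b2 def {j} use {e}
  b3 def {d,t} use {d}
  b4 def {e} use {d}
  b5 def {e} use {e}
  b6 def {e,j} use ∅

Liveness:
  b0: in=∅ out={d,e}
  b1: in={d} out=∅
  b2: in={d,e} out={d,e}
  b3: in={d,e} out={e}
  b4: in={d} out={e}
  b5: in={e} out=∅
  b6: in=∅ out=∅

Interfere edges:
  d — {e,j,t}
  e — {d,j,t}
  j — {d,e}
  t — {d,e}

Chromatic number:
  lower bound: {d,e,j} mutually conflict ⇒ χ ≥ 3
  assign d→c0 e→c1 j→c2 t→c2 — no edge inside a register ⇒ χ ≤ 3
  χ = 3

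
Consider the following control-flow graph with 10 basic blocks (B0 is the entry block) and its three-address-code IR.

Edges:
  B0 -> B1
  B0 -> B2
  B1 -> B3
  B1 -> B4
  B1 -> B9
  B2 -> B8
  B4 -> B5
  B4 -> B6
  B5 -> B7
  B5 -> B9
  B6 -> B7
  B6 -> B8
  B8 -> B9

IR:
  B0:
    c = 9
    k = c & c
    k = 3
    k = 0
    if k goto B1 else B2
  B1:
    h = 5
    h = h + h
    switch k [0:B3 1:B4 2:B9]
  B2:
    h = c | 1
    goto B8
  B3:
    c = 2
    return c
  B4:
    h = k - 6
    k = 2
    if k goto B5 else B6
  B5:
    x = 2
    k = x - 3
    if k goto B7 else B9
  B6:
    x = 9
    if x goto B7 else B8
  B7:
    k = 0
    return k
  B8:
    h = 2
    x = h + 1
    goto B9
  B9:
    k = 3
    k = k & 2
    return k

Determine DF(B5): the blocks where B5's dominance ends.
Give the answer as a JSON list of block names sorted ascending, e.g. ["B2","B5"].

idom tree: B1←B0 B2←B0 B3←B1 B4←B1 B5←B4 B6←B4 B7←B4 B8←B0 B9←B0
Join-block Dom:
  B7: preds {B5,B6}: {B0,B1,B4,B5} ∩ {B0,B1,B4,B6} = {B0,B1,B4}; idom=B4
  B8: preds {B2,B6}: {B0,B2} ∩ {B0,B1,B4,B6} = {B0}; idom=B0
  B9: preds {B1,B5,B8}: {B0,B1} ∩ {B0,B1,B4,B5} ∩ {B0,B8} = {B0}; idom=B0

DF walk-up:
  join B7 pred B5: B5 stop@B4
  join B7 pred B6: B6 stop@B4
  join B8 pred B2: B2 stop@B0
  join B8 pred B6: B6→B4→B1 stop@B0
  join B9 pred B1: B1 stop@B0
  join B9 pred B5: B5→B4→B1 stop@B0
  join B9 pred B8: B8 stop@B0
  B0 → ∅
  B1 → {B8,B9}
  B2 → {B8}
  B3 → ∅
  B4 → {B8,B9}
  B5 → {B7,B9}
  B6 → {B7,B8}
  B7 → ∅
  B8 → {B9}
  B9 → ∅

DF(B5) = ["B7", "B9"]

Answer: ["B7", "B9"]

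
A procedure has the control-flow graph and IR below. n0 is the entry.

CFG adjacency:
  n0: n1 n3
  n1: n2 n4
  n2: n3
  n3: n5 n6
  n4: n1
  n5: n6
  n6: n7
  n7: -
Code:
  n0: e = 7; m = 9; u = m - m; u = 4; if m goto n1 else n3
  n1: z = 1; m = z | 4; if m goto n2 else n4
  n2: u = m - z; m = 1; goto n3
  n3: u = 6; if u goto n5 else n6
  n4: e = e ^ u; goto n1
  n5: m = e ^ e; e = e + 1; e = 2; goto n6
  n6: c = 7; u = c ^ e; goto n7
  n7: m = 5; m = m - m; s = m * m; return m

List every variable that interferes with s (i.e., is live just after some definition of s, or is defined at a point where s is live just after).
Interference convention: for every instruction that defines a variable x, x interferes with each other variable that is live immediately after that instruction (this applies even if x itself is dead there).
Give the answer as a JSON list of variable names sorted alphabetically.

Answer: ["m"]

Derivation:
Block summaries:
  n0: {e,m,u} / ∅
  n1: {m,z} / ∅
  n2: {m,u} / {m,z}
  n3: {u} / ∅
  n4: {e} / {e,u}
  n5: {e,m} / {e}
  n6: {c,u} / {e}
  n7: {m,s} / ∅

Live sets:
  n0 li=∅ lo={e,u}
  n1 li={e,u} lo={e,m,u,z}
  n2 li={e,m,z} lo={e}
  n3 li={e} lo={e}
  n4 li={e,u} lo={e,u}
  n5 li={e} lo={e}
  n6 li={e} lo=∅
  n7 li=∅ lo=∅

Interfere edges:
  c: {e}
  e: {c,m,u,z}
  m: {e,s,u,z}
  s: {m}
  u: {e,m,z}
  z: {e,m,u}

N(s) = ["m"]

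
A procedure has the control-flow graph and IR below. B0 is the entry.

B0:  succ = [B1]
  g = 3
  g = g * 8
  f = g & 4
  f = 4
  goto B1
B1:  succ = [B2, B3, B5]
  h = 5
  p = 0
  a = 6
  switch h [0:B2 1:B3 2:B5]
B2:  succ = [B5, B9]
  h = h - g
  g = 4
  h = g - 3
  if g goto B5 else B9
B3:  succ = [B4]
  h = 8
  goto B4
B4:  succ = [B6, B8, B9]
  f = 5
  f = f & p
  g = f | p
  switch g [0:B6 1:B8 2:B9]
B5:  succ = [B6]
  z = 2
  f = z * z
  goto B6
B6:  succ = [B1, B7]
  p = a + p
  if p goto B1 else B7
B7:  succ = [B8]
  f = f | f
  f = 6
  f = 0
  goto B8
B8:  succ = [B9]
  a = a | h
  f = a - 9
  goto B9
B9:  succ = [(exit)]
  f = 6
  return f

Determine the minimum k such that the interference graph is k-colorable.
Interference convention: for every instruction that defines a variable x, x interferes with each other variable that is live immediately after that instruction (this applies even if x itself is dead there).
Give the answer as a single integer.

Block summaries:
  B0: {f,g} / ∅
  B1: {a,h,p} / ∅
  B2: {g,h} / {g,h}
  B3: {h} / ∅
  B4: {f,g} / {p}
  B5: {f,z} / ∅
  B6: {p} / {a,p}
  B7: {f} / {f}
  B8: {a,f} / {a,h}
  B9: {f} / ∅

Backward fixpoint:
  live B0: ∅→{g}
  live B1: {g}→{a,g,h,p}
  live B2: {a,g,h,p}→{a,g,h,p}
  live B3: {a,p}→{a,h,p}
  live B4: {a,h,p}→{a,f,g,h,p}
  live B5: {a,g,h,p}→{a,f,g,h,p}
  live B6: {a,f,g,h,p}→{a,f,g,h}
  live B7: {a,f,h}→{a,h}
  live B8: {a,h}→∅
  live B9: ∅→∅

Conflict graph:
  a: {f,g,h,p,z}
  f: {a,g,h,p}
  g: {a,f,h,p,z}
  h: {a,f,g,p,z}
  p: {a,f,g,h,z}
  z: {a,g,h,p}

Chromatic number:
  clique {a,f,g,h,p} ⇒ need ≥ 5
  assign a→r0 f→r4 g→r1 h→r2 p→r3 z→r4 — no edge inside a register ⇒ χ ≤ 5
  χ = 5

Answer: 5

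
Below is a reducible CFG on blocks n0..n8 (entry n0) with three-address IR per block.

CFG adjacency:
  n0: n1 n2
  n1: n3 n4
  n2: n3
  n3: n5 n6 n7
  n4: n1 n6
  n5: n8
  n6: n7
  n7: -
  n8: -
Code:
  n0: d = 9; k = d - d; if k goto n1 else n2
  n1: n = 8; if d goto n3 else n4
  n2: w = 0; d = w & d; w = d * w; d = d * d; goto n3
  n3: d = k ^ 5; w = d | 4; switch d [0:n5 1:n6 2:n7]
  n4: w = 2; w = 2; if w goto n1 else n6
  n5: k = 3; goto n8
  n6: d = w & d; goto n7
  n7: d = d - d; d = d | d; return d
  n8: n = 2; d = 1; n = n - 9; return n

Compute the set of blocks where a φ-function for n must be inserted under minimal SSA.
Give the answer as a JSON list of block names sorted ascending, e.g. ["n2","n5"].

idom tree: n1←n0 n2←n0 n3←n0 n4←n1 n5←n3 n6←n0 n7←n0 n8←n5
Dom∩ at merges:
  n1: preds {n0,n4}: {n0} ∩ {n0,n1,n4} = {n0}; idom=n0
  n3: preds {n1,n2}: {n0,n1} ∩ {n0,n2} = {n0}; idom=n0
  n6: preds {n3,n4}: {n0,n3} ∩ {n0,n1,n4} = {n0}; idom=n0
  n7: preds {n3,n6}: {n0,n3} ∩ {n0,n6} = {n0}; idom=n0

DF derivation:
  n1←n0: walk · to n0
  n1←n4: walk n4→n1 to n0
  n3←n1: walk n1 to n0
  n3←n2: walk n2 to n0
  n6←n3: walk n3 to n0
  n6←n4: walk n4→n1 to n0
  n7←n3: walk n3 to n0
  n7←n6: walk n6 to n0
  n0 → ∅
  n1 → {n1,n3,n6}
  n2 → {n3}
  n3 → {n6,n7}
  n4 → {n1,n6}
  n5 → ∅
  n6 → {n7}
  n7 → ∅
  n8 → ∅

φ for n: defs {n1,n8}
  DF⁺ = {n1,n3,n6,n7}

Answer: ["n1", "n3", "n6", "n7"]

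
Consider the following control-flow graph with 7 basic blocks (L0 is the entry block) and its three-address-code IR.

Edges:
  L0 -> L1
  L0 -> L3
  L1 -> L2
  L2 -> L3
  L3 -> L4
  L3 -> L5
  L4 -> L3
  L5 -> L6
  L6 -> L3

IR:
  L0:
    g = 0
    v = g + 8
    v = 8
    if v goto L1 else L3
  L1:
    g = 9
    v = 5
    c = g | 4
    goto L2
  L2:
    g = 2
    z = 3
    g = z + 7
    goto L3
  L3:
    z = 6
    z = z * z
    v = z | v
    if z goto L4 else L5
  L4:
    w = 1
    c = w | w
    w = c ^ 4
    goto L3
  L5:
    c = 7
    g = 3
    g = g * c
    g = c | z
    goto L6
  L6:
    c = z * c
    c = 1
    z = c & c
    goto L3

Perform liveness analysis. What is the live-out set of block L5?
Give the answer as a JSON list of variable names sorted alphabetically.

def/use:
  L0: {g,v} / ∅
  L1: {c,g,v} / ∅
  L2: {g,z} / ∅
  L3: {v,z} / {v}
  L4: {c,w} / ∅
  L5: {c,g} / {z}
  L6: {c,z} / {c,z}

Live sets:
  live L0: ∅→{v}
  live L1: ∅→{v}
  live L2: {v}→{v}
  live L3: {v}→{v,z}
  live L4: {v}→{v}
  live L5: {v,z}→{c,v,z}
  live L6: {c,v,z}→{v}

live-out(L5) = ["c", "v", "z"]

Answer: ["c", "v", "z"]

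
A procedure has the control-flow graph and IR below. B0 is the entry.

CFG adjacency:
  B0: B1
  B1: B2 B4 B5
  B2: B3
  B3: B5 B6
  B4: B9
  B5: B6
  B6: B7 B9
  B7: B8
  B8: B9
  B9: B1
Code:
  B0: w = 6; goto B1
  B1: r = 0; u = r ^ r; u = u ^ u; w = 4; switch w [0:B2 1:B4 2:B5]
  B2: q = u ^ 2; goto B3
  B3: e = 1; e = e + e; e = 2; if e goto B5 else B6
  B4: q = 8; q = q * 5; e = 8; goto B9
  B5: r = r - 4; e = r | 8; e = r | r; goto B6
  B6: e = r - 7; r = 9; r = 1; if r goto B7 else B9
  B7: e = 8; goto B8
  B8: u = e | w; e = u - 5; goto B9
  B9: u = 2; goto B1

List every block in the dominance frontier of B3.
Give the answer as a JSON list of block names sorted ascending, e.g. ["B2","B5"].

idom tree: B1←B0 B2←B1 B3←B2 B4←B1 B5←B1 B6←B1 B7←B6 B8←B7 B9←B1
Dom at joins:
  B1: preds {B0,B9}: {B0} ∩ {B0,B1,B9} = {B0}; idom=B0
  B5: preds {B1,B3}: {B0,B1} ∩ {B0,B1,B2,B3} = {B0,B1}; idom=B1
  B6: preds {B3,B5}: {B0,B1,B2,B3} ∩ {B0,B1,B5} = {B0,B1}; idom=B1
  B9: preds {B4,B6,B8}: {B0,B1,B4} ∩ {B0,B1,B6} ∩ {B0,B1,B6,B7,B8} = {B0,B1}; idom=B1

DF derivation:
  B1←B0: walk · to B0
  B1←B9: walk B9→B1 to B0
  B5←B1: walk · to B1
  B5←B3: walk B3→B2 to B1
  B6←B3: walk B3→B2 to B1
  B6←B5: walk B5 to B1
  B9←B4: walk B4 to B1
  B9←B6: walk B6 to B1
  B9←B8: walk B8→B7→B6 to B1
  DF(B0)=∅
  DF(B1)={B1}
  DF(B2)={B5,B6}
  DF(B3)={B5,B6}
  DF(B4)={B9}
  DF(B5)={B6}
  DF(B6)={B9}
  DF(B7)={B9}
  DF(B8)={B9}
  DF(B9)={B1}

DF(B3) = ["B5", "B6"]

Answer: ["B5", "B6"]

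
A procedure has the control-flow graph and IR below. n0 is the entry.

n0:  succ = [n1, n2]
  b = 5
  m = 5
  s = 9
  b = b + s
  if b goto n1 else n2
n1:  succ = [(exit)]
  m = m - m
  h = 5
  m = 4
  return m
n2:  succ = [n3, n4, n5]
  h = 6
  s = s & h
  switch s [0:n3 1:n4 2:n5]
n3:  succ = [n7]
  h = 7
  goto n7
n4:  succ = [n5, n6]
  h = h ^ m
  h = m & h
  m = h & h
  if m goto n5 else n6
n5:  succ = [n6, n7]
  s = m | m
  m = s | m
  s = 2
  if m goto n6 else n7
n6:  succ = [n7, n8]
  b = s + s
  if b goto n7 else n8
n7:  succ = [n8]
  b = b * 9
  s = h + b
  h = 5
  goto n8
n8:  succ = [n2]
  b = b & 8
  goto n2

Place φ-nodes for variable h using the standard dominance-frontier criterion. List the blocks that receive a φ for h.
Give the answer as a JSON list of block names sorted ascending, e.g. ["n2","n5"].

Answer: ["n2", "n5", "n6", "n7", "n8"]

Working:
idom tree: n1←n0 n2←n0 n3←n2 n4←n2 n5←n2 n6←n2 n7←n2 n8←n2
Dom at joins:
  n2: preds {n0,n8}: {n0} ∩ {n0,n2,n8} = {n0}; idom=n0
  n5: preds {n2,n4}: {n0,n2} ∩ {n0,n2,n4} = {n0,n2}; idom=n2
  n6: preds {n4,n5}: {n0,n2,n4} ∩ {n0,n2,n5} = {n0,n2}; idom=n2
  n7: preds {n3,n5,n6}: {n0,n2,n3} ∩ {n0,n2,n5} ∩ {n0,n2,n6} = {n0,n2}; idom=n2
  n8: preds {n6,n7}: {n0,n2,n6} ∩ {n0,n2,n7} = {n0,n2}; idom=n2

DF derivation:
  join n2 pred n0: · stop@n0
  join n2 pred n8: n8→n2 stop@n0
  join n5 pred n2: · stop@n2
  join n5 pred n4: n4 stop@n2
  join n6 pred n4: n4 stop@n2
  join n6 pred n5: n5 stop@n2
  join n7 pred n3: n3 stop@n2
  join n7 pred n5: n5 stop@n2
  join n7 pred n6: n6 stop@n2
  join n8 pred n6: n6 stop@n2
  join n8 pred n7: n7 stop@n2
  n0 → ∅
  n1 → ∅
  n2 → {n2}
  n3 → {n7}
  n4 → {n5,n6}
  n5 → {n6,n7}
  n6 → {n7,n8}
  n7 → {n8}
  n8 → {n2}

φ for h: defs {n1,n2,n3,n4,n7}
  DF⁺ = {n2,n5,n6,n7,n8}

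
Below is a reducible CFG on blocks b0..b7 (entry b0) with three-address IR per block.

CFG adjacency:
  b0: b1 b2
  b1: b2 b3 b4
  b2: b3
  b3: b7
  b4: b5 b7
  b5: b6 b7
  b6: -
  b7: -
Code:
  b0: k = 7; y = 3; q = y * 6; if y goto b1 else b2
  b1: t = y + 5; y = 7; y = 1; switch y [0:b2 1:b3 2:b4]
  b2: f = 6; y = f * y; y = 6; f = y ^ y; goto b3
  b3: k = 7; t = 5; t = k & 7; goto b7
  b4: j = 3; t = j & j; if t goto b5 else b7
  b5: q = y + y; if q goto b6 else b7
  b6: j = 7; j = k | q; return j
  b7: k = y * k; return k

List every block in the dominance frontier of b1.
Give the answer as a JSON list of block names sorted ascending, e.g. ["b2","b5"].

Answer: ["b2", "b3", "b7"]

Working:
idom tree: b1←b0 b2←b0 b3←b0 b4←b1 b5←b4 b6←b5 b7←b0
Join-block Dom:
  b2: preds {b0,b1}: {b0} ∩ {b0,b1} = {b0}; idom=b0
  b3: preds {b1,b2}: {b0,b1} ∩ {b0,b2} = {b0}; idom=b0
  b7: preds {b3,b4,b5}: {b0,b3} ∩ {b0,b1,b4} ∩ {b0,b1,b4,b5} = {b0}; idom=b0

DF derivation:
  join b2 pred b0: · stop@b0
  join b2 pred b1: b1 stop@b0
  join b3 pred b1: b1 stop@b0
  join b3 pred b2: b2 stop@b0
  join b7 pred b3: b3 stop@b0
  join b7 pred b4: b4→b1 stop@b0
  join b7 pred b5: b5→b4→b1 stop@b0
  b0: DF=∅
  b1: DF={b2,b3,b7}
  b2: DF={b3}
  b3: DF={b7}
  b4: DF={b7}
  b5: DF={b7}
  b6: DF=∅
  b7: DF=∅

DF(b1) = ["b2", "b3", "b7"]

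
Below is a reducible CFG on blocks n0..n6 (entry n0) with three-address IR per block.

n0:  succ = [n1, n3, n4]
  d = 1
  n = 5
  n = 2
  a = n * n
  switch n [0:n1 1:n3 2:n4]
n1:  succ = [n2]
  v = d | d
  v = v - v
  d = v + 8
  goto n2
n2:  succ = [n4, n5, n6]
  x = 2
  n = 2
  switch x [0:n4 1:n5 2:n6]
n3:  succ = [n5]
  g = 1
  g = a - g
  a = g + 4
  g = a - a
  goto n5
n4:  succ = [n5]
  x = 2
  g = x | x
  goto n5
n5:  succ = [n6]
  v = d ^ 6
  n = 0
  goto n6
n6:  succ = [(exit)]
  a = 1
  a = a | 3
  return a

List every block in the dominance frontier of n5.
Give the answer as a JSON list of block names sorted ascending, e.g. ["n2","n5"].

idom tree: n1←n0 n2←n1 n3←n0 n4←n0 n5←n0 n6←n0
Dom∩ at merges:
  n4: preds {n0,n2}: {n0} ∩ {n0,n1,n2} = {n0}; idom=n0
  n5: preds {n2,n3,n4}: {n0,n1,n2} ∩ {n0,n3} ∩ {n0,n4} = {n0}; idom=n0
  n6: preds {n2,n5}: {n0,n1,n2} ∩ {n0,n5} = {n0}; idom=n0

DF walk-up:
  n4←n0: walk · to n0
  n4←n2: walk n2→n1 to n0
  n5←n2: walk n2→n1 to n0
  n5←n3: walk n3 to n0
  n5←n4: walk n4 to n0
  n6←n2: walk n2→n1 to n0
  n6←n5: walk n5 to n0
  DF(n0)=∅
  DF(n1)={n4,n5,n6}
  DF(n2)={n4,n5,n6}
  DF(n3)={n5}
  DF(n4)={n5}
  DF(n5)={n6}
  DF(n6)=∅

DF(n5) = ["n6"]

Answer: ["n6"]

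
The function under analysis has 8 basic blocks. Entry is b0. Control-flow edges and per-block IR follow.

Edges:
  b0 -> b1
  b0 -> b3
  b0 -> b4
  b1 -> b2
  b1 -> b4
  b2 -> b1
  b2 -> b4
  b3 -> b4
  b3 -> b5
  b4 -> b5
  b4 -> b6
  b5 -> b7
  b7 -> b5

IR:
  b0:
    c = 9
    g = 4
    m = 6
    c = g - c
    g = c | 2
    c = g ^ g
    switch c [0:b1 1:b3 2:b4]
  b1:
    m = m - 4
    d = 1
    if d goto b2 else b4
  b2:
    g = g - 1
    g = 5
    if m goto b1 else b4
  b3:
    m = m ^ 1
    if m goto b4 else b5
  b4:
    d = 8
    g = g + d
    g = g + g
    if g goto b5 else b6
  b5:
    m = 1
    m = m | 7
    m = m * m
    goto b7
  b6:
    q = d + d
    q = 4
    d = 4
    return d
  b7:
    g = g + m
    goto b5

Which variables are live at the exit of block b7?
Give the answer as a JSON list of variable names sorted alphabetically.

Per-block:
  b0 def {c,g,m} use ∅
  b1 def {d,m} use {m}
  b2 def {g} use {g,m}
  b3 def {m} use {m}
  b4 def {d,g} use {g}
  b5 def {m} use ∅
  b6 def {d,q} use {d}
  b7 def {g} use {g,m}

Backward fixpoint:
  b0 li=∅ lo={g,m}
  b1 li={g,m} lo={g,m}
  b2 li={g,m} lo={g,m}
  b3 li={g,m} lo={g}
  b4 li={g} lo={d,g}
  b5 li={g} lo={g,m}
  b6 li={d} lo=∅
  b7 li={g,m} lo={g}

live-out(b7) = ["g"]

Answer: ["g"]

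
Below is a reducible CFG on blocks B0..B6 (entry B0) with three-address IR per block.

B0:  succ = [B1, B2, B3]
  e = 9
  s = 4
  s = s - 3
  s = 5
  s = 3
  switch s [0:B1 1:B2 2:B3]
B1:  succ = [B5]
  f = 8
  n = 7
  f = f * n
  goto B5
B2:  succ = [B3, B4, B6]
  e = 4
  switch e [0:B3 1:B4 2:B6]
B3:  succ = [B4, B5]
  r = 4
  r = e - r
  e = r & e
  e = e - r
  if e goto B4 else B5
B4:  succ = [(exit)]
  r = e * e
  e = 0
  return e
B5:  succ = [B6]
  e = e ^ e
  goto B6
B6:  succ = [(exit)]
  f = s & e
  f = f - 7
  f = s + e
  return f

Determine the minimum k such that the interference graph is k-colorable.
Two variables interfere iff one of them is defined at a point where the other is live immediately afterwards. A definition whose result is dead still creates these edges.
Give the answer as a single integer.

Per-block:
  B0: {e,s} / ∅
  B1: {f,n} / ∅
  B2: {e} / ∅
  B3: {e,r} / {e}
  B4: {e,r} / {e}
  B5: {e} / {e}
  B6: {f} / {e,s}

Backward fixpoint:
  B0: in=∅ out={e,s}
  B1: in={e,s} out={e,s}
  B2: in={s} out={e,s}
  B3: in={e,s} out={e,s}
  B4: in={e} out=∅
  B5: in={e,s} out={e,s}
  B6: in={e,s} out=∅

Interference:
  e — {f,n,r,s}
  f — {e,n,s}
  n — {e,f,s}
  r — {e,s}
  s — {e,f,n,r}

Colouring:
  clique {e,f,n,s} ⇒ need ≥ 4
  4-colouring: c0={e}  c1={s}  c2={f,r}  c3={n}
  χ = 4

Answer: 4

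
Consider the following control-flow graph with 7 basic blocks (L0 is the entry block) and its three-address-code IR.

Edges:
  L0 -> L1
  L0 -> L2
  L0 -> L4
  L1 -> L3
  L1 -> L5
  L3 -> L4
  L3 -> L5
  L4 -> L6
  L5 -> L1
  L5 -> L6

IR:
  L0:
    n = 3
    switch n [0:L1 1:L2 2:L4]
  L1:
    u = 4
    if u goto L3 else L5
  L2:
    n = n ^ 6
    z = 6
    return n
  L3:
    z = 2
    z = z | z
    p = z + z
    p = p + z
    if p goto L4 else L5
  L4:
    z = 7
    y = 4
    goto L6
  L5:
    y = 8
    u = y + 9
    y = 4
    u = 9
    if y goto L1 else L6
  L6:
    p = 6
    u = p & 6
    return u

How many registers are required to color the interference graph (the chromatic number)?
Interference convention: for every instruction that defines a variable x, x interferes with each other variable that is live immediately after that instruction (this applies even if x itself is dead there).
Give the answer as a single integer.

Block summaries:
  L0: def={n} ue=∅
  L1: def={u} ue=∅
  L2: def={n,z} ue={n}
  L3: def={p,z} ue=∅
  L4: def={y,z} ue=∅
  L5: def={u,y} ue=∅
  L6: def={p,u} ue=∅

Live sets:
  L0 li=∅ lo={n}
  L1 li=∅ lo=∅
  L2 li={n} lo=∅
  L3 li=∅ lo=∅
  L4 li=∅ lo=∅
  L5 li=∅ lo=∅
  L6 li=∅ lo=∅

Interference:
  n↔{z}
  p↔{z}
  u↔{y}
  y↔{u}
  z↔{n,p}

Colouring:
  lower bound: {n,z} mutually conflict ⇒ χ ≥ 2
  2-colouring: R0={u,z}  R1={n,p,y}
  χ = 2

Answer: 2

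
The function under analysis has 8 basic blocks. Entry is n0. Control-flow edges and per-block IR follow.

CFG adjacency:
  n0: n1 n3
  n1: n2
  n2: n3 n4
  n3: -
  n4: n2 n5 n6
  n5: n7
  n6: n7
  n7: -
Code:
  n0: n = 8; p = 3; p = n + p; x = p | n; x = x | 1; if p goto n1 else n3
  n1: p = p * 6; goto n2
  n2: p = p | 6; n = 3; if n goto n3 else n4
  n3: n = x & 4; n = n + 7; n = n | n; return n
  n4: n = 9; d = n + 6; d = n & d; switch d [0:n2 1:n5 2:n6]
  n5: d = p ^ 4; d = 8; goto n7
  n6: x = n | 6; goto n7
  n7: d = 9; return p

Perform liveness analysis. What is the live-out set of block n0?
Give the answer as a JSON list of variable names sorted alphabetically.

def/use:
  n0: def={n,p,x} ue=∅
  n1: def={p} ue={p}
  n2: def={n,p} ue={p}
  n3: def={n} ue={x}
  n4: def={d,n} ue=∅
  n5: def={d} ue={p}
  n6: def={x} ue={n}
  n7: def={d} ue={p}

Backward fixpoint:
  n0: in=∅ out={p,x}
  n1: in={p,x} out={p,x}
  n2: in={p,x} out={p,x}
  n3: in={x} out=∅
  n4: in={p,x} out={n,p,x}
  n5: in={p} out={p}
  n6: in={n,p} out={p}
  n7: in={p} out=∅

live-out(n0) = ["p", "x"]

Answer: ["p", "x"]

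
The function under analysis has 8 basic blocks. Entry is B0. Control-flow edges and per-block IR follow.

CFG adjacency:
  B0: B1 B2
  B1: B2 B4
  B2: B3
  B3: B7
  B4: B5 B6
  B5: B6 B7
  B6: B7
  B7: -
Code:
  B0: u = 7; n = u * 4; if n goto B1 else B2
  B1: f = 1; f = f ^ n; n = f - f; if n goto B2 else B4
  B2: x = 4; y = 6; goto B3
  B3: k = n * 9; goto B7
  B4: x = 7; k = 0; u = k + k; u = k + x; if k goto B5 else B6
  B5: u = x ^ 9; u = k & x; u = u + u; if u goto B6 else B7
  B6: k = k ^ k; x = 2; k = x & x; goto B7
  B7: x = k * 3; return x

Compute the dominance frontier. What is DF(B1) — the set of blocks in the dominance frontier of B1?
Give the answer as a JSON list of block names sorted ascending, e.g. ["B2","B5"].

idom tree: B1←B0 B2←B0 B3←B2 B4←B1 B5←B4 B6←B4 B7←B0
Join-block Dom:
  B2: preds {B0,B1}: {B0} ∩ {B0,B1} = {B0}; idom=B0
  B6: preds {B4,B5}: {B0,B1,B4} ∩ {B0,B1,B4,B5} = {B0,B1,B4}; idom=B4
  B7: preds {B3,B5,B6}: {B0,B2,B3} ∩ {B0,B1,B4,B5} ∩ {B0,B1,B4,B6} = {B0}; idom=B0

DF derivation:
  join B2 pred B0: · stop@B0
  join B2 pred B1: B1 stop@B0
  join B6 pred B4: · stop@B4
  join B6 pred B5: B5 stop@B4
  join B7 pred B3: B3→B2 stop@B0
  join B7 pred B5: B5→B4→B1 stop@B0
  join B7 pred B6: B6→B4→B1 stop@B0
  B0: DF=∅
  B1: DF={B2,B7}
  B2: DF={B7}
  B3: DF={B7}
  B4: DF={B7}
  B5: DF={B6,B7}
  B6: DF={B7}
  B7: DF=∅

DF(B1) = ["B2", "B7"]

Answer: ["B2", "B7"]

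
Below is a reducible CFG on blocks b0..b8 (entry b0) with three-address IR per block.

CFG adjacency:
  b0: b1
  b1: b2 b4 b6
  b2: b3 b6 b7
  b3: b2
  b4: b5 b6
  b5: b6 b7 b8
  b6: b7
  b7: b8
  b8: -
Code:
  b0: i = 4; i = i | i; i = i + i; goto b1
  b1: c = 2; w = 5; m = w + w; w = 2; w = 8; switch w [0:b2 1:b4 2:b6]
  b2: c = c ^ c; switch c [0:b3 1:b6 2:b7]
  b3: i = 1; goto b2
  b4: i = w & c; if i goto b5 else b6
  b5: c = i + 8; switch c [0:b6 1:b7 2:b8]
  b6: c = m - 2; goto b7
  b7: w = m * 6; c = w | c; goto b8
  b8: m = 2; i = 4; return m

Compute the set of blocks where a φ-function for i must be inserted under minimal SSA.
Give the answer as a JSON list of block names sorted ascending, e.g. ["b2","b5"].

idom tree: b1←b0 b2←b1 b3←b2 b4←b1 b5←b4 b6←b1 b7←b1 b8←b1
Dom∩ at merges:
  b2: preds {b1,b3}: {b0,b1} ∩ {b0,b1,b2,b3} = {b0,b1}; idom=b1
  b6: preds {b1,b2,b4,b5}: {b0,b1} ∩ {b0,b1,b2} ∩ {b0,b1,b4} ∩ {b0,b1,b4,b5} = {b0,b1}; idom=b1
  b7: preds {b2,b5,b6}: {b0,b1,b2} ∩ {b0,b1,b4,b5} ∩ {b0,b1,b6} = {b0,b1}; idom=b1
  b8: preds {b5,b7}: {b0,b1,b4,b5} ∩ {b0,b1,b7} = {b0,b1}; idom=b1

DF derivation:
  b2←b1: walk · to b1
  b2←b3: walk b3→b2 to b1
  b6←b1: walk · to b1
  b6←b2: walk b2 to b1
  b6←b4: walk b4 to b1
  b6←b5: walk b5→b4 to b1
  b7←b2: walk b2 to b1
  b7←b5: walk b5→b4 to b1
  b7←b6: walk b6 to b1
  b8←b5: walk b5→b4 to b1
  b8←b7: walk b7 to b1
  b0: DF=∅
  b1: DF=∅
  b2: DF={b2,b6,b7}
  b3: DF={b2}
  b4: DF={b6,b7,b8}
  b5: DF={b6,b7,b8}
  b6: DF={b7}
  b7: DF={b8}
  b8: DF=∅

φ for i: defs {b0,b3,b4,b8}
  DF⁺ = {b2,b6,b7,b8}

Answer: ["b2", "b6", "b7", "b8"]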